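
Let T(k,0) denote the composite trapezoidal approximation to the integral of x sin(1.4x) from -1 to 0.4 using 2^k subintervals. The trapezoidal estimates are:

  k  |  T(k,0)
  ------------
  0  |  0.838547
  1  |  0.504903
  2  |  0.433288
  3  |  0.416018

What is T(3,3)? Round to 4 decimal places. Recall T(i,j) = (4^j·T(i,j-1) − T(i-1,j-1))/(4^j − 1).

Richardson extrapolation on the trapezoidal column (denominator 4−1=3):
T(1,1) = 0.504903 + (0.504903 − 0.838547)/3 = 0.393688
T(2,1) = (4·0.433288 − 0.504903) / 3 = 0.409416
T(3,1) = 0.416018 + (0.416018 − 0.433288)/3 = 0.410261
T(2,2) = (16·0.409416 − 0.393688) / 15 = 0.410465
T(3,2) = (16·0.410261 − 0.409416) / 15 = 0.410317
T(3,3) = 0.410317 + (0.410317 − 0.410465)/63 = 0.410315

0.4103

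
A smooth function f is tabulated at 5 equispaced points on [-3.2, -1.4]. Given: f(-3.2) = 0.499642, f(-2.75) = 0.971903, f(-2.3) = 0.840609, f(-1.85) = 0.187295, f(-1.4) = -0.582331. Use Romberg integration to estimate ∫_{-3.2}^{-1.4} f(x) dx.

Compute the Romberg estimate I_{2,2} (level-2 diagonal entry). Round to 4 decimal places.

0.9321

I_{0,0} (trapezoid, 1 panel, h=1.8000): -0.074420
I_{1,0} (trapezoid, 2 panels, h=0.9000): 0.719338
I_{2,0} (trapezoid, 4 panels, h=0.4500): 0.881308
I_{1,1} = 0.719338 + (0.719338 − (-0.074420))/3 = 0.983924
I_{2,1} = 0.881308 + (0.881308 − 0.719338)/3 = 0.935298
I_{2,2} = 0.935298 + (0.935298 − 0.983924)/15 = 0.932056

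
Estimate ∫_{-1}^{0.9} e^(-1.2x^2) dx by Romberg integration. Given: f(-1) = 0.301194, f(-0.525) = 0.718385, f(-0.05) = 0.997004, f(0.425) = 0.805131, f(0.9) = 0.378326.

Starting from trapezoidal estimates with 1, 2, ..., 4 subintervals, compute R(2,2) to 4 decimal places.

1.3822

R(0,0) (trapezoid, 1 panel, h=1.9000): 0.645544
R(1,0) (trapezoid, 2 panels, h=0.9500): 1.269926
R(2,0) (trapezoid, 4 panels, h=0.4750): 1.358633
R(1,1) = 1.269926 + (1.269926 − 0.645544)/3 = 1.478053
R(2,1) = 1.358633 + (1.358633 − 1.269926)/3 = 1.388202
R(2,2) = 1.388202 + (1.388202 − 1.478053)/15 = 1.382212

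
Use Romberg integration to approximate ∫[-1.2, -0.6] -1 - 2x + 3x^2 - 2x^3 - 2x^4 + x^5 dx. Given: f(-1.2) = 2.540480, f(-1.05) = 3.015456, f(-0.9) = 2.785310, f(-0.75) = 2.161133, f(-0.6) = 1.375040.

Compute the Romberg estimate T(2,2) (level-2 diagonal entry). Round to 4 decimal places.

1.5099

T(0,0) (trapezoid, 1 panel, h=0.6000): 1.174656
T(1,0) (trapezoid, 2 panels, h=0.3000): 1.422921
T(2,0) (trapezoid, 4 panels, h=0.1500): 1.487949
T(1,1) = 1.422921 + (1.422921 − 1.174656)/3 = 1.505676
T(2,1) = 1.487949 + (1.487949 − 1.422921)/3 = 1.509625
T(2,2) = 1.509625 + (1.509625 − 1.505676)/15 = 1.509888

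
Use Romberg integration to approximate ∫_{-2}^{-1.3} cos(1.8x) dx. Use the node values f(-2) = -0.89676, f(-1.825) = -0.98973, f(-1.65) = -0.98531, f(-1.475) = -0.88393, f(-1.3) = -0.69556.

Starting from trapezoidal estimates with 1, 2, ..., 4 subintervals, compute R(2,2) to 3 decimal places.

R(0,0) (trapezoid, 1 panel, h=0.7000): -0.55731
R(1,0) (trapezoid, 2 panels, h=0.3500): -0.62351
R(2,0) (trapezoid, 4 panels, h=0.1750): -0.63965
R(1,1) = -0.62351 + (-0.62351 − (-0.55731))/3 = -0.64558
R(2,1) = -0.63965 + (-0.63965 − (-0.62351))/3 = -0.64503
R(2,2) = -0.64503 + (-0.64503 − (-0.64558))/15 = -0.64499

-0.645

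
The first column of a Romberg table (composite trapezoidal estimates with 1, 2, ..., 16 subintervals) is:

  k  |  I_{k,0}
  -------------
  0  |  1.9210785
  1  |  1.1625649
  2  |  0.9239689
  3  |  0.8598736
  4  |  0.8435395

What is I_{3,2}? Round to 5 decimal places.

I_{2,1} = 0.9239689 + (0.9239689 − 1.1625649)/3 = 0.8444369
I_{3,1} = 0.8598736 + (0.8598736 − 0.9239689)/3 = 0.8385085
I_{3,2} = (16·0.8385085 − 0.8444369) / 15 = 0.8381133

0.83811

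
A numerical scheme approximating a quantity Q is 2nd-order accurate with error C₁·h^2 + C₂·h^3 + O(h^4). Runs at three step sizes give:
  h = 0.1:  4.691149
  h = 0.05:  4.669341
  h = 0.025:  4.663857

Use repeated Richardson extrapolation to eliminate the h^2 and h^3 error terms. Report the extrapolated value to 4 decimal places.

First eliminate the h^2 term (factor 2^2 = 4):
  B₁ = (4·4.669341 − 4.691149)/3 = 4.662072
  B₂ = (4·4.663857 − 4.669341)/3 = 4.662029
Then eliminate the h^3 term (factor 2^3 = 8):
  (8·4.662029 − 4.662072)/7 = 4.662023

4.6620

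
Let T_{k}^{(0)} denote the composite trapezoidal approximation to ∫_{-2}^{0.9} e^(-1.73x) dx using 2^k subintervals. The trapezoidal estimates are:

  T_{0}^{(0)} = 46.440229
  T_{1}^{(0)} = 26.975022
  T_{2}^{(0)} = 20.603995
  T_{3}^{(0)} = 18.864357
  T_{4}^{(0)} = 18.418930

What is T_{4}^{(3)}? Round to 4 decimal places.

Richardson extrapolation on the trapezoidal column (denominator 4−1=3):
T_{2}^{(1)} = (4·20.603995 − 26.975022) / 3 = 18.480319
T_{3}^{(1)} = (4·18.864357 − 20.603995) / 3 = 18.284478
T_{4}^{(1)} = 18.418930 + (18.418930 − 18.864357)/3 = 18.270454
T_{3}^{(2)} = 18.284478 + (18.284478 − 18.480319)/15 = 18.271422
T_{4}^{(2)} = (16·18.270454 − 18.284478) / 15 = 18.269519
T_{4}^{(3)} = (64·18.269519 − 18.271422) / 63 = 18.269489

18.2695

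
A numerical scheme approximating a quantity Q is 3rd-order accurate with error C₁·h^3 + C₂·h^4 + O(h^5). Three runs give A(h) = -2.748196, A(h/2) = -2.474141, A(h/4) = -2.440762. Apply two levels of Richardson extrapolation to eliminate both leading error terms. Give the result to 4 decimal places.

First eliminate the h^3 term (factor 2^3 = 8):
  B₁ = (8·(-2.474141) − (-2.748196))/7 = -2.434990
  B₂ = (8·(-2.440762) − (-2.474141))/7 = -2.435994
Then eliminate the h^4 term (factor 2^4 = 16):
  (16·(-2.435994) − (-2.434990))/15 = -2.436061

-2.4361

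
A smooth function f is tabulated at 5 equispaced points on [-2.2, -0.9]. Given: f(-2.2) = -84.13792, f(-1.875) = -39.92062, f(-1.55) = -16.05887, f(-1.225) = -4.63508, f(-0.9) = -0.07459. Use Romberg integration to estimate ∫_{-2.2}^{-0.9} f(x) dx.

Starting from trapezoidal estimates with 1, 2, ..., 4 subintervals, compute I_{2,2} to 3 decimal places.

I_{0,0} (trapezoid, 1 panel, h=1.3000): -54.73813
I_{1,0} (trapezoid, 2 panels, h=0.6500): -37.80733
I_{2,0} (trapezoid, 4 panels, h=0.3250): -33.38427
I_{1,1} = -37.80733 + (-37.80733 − (-54.73813))/3 = -32.16373
I_{2,1} = -33.38427 + (-33.38427 − (-37.80733))/3 = -31.90992
I_{2,2} = -31.90992 + (-31.90992 − (-32.16373))/15 = -31.89300

-31.893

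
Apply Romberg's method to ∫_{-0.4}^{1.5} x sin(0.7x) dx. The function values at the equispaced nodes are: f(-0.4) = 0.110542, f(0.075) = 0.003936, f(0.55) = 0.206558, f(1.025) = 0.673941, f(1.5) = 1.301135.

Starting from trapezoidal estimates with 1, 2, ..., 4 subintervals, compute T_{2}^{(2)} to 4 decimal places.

T_{0}^{(0)} (trapezoid, 1 panel, h=1.9000): 1.341093
T_{1}^{(0)} (trapezoid, 2 panels, h=0.9500): 0.866777
T_{2}^{(0)} (trapezoid, 4 panels, h=0.4750): 0.755380
T_{1}^{(1)} = 0.866777 + (0.866777 − 1.341093)/3 = 0.708672
T_{2}^{(1)} = 0.755380 + (0.755380 − 0.866777)/3 = 0.718248
T_{2}^{(2)} = 0.718248 + (0.718248 − 0.708672)/15 = 0.718886

0.7189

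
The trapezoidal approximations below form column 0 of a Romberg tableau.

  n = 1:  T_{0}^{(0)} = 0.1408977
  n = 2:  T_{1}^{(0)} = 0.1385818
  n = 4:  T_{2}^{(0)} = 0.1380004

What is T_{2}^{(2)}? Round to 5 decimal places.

T_{1}^{(1)} = 0.1385818 + (0.1385818 − 0.1408977)/3 = 0.1378098
T_{2}^{(1)} = (4·0.1380004 − 0.1385818) / 3 = 0.1378066
T_{2}^{(2)} = 0.1378066 + (0.1378066 − 0.1378098)/15 = 0.1378064

0.13781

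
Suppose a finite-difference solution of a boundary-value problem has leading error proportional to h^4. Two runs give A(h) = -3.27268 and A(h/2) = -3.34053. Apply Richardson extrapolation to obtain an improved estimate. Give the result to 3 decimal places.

The leading error scales as h^4; refining by a factor of 2 reduces it by 2^4 = 16.
Extrapolated value = (16·A(h/2) − A(h)) / (16 − 1)
= (16·(-3.34053) − (-3.27268)) / 15
= -50.17580 / 15 = -3.34505

-3.345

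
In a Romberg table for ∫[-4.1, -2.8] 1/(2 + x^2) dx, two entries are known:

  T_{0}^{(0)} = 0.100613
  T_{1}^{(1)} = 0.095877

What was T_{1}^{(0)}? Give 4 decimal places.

0.0971

From T_{1}^{(1)} = (4·T_{1}^{(0)} − T_{0}^{(0)})/3, solve for T_{1}^{(0)}:
4·T_{1}^{(0)} = 3·0.095877 + 0.100613 = 0.388244
T_{1}^{(0)} = 0.097061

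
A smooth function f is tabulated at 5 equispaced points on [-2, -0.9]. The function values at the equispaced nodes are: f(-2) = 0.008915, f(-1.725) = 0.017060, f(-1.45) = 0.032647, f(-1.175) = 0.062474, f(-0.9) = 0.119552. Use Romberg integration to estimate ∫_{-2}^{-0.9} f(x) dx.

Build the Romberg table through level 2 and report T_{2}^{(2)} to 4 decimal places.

0.0469

T_{0}^{(0)} (trapezoid, 1 panel, h=1.1000): 0.070657
T_{1}^{(0)} (trapezoid, 2 panels, h=0.5500): 0.053284
T_{2}^{(0)} (trapezoid, 4 panels, h=0.2750): 0.048514
T_{1}^{(1)} = 0.053284 + (0.053284 − 0.070657)/3 = 0.047493
T_{2}^{(1)} = 0.048514 + (0.048514 − 0.053284)/3 = 0.046924
T_{2}^{(2)} = 0.046924 + (0.046924 − 0.047493)/15 = 0.046886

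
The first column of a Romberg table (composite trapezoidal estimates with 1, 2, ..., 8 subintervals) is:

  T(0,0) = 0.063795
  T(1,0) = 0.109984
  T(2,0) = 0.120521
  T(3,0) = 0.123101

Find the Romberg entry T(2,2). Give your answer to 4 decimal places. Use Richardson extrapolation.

T(1,1) = 0.109984 + (0.109984 − 0.063795)/3 = 0.125380
T(2,1) = 0.120521 + (0.120521 − 0.109984)/3 = 0.124033
T(2,2) = (16·0.124033 − 0.125380) / 15 = 0.123943

0.1239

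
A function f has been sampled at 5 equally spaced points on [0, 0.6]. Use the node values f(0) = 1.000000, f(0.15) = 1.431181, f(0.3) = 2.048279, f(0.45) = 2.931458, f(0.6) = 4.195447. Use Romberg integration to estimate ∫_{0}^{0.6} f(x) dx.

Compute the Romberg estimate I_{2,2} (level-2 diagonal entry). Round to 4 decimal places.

1.3370

I_{0,0} (trapezoid, 1 panel, h=0.6000): 1.558634
I_{1,0} (trapezoid, 2 panels, h=0.3000): 1.393801
I_{2,0} (trapezoid, 4 panels, h=0.1500): 1.351296
I_{1,1} = 1.393801 + (1.393801 − 1.558634)/3 = 1.338857
I_{2,1} = 1.351296 + (1.351296 − 1.393801)/3 = 1.337128
I_{2,2} = 1.337128 + (1.337128 − 1.338857)/15 = 1.337013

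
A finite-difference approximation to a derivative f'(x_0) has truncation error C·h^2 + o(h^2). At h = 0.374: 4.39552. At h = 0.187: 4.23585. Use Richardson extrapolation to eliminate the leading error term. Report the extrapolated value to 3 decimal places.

4.183

Extrapolated value = (4·A(h/2) − A(h)) / (4 − 1)
= (4·4.23585 − 4.39552) / 3
= 12.54788 / 3 = 4.18263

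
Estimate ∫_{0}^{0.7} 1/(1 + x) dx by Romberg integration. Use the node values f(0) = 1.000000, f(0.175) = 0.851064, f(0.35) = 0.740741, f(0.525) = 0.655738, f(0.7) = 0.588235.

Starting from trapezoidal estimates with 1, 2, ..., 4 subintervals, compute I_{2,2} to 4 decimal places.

0.5306

I_{0,0} (trapezoid, 1 panel, h=0.7000): 0.555882
I_{1,0} (trapezoid, 2 panels, h=0.3500): 0.537200
I_{2,0} (trapezoid, 4 panels, h=0.1750): 0.532291
I_{1,1} = 0.537200 + (0.537200 − 0.555882)/3 = 0.530973
I_{2,1} = 0.532291 + (0.532291 − 0.537200)/3 = 0.530655
I_{2,2} = 0.530655 + (0.530655 − 0.530973)/15 = 0.530634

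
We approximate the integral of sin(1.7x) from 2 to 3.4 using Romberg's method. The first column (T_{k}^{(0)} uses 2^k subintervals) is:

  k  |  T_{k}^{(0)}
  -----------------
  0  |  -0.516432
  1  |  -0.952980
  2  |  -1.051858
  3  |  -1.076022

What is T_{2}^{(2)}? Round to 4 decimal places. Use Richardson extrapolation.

-1.0839

Richardson extrapolation on the trapezoidal column (denominator 4−1=3):
T_{1}^{(1)} = -0.952980 + (-0.952980 − (-0.516432))/3 = -1.098496
T_{2}^{(1)} = (4·(-1.051858) − (-0.952980)) / 3 = -1.084817
T_{2}^{(2)} = -1.084817 + (-1.084817 − (-1.098496))/15 = -1.083905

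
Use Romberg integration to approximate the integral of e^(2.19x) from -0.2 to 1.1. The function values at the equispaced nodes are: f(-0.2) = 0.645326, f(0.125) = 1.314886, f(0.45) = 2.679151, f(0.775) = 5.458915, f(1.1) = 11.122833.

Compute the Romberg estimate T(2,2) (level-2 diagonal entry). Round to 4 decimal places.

4.7853

T(0,0) (trapezoid, 1 panel, h=1.3000): 7.649303
T(1,0) (trapezoid, 2 panels, h=0.6500): 5.566100
T(2,0) (trapezoid, 4 panels, h=0.3250): 4.984535
T(1,1) = 5.566100 + (5.566100 − 7.649303)/3 = 4.871699
T(2,1) = 4.984535 + (4.984535 − 5.566100)/3 = 4.790680
T(2,2) = 4.790680 + (4.790680 − 4.871699)/15 = 4.785279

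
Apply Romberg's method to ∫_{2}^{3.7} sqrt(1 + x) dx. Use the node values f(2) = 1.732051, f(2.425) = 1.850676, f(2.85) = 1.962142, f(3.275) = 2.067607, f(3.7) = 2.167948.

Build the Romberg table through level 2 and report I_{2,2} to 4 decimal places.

3.3288

I_{0,0} (trapezoid, 1 panel, h=1.7000): 3.314999
I_{1,0} (trapezoid, 2 panels, h=0.8500): 3.325320
I_{2,0} (trapezoid, 4 panels, h=0.4250): 3.327930
I_{1,1} = 3.325320 + (3.325320 − 3.314999)/3 = 3.328760
I_{2,1} = 3.327930 + (3.327930 − 3.325320)/3 = 3.328800
I_{2,2} = 3.328800 + (3.328800 − 3.328760)/15 = 3.328803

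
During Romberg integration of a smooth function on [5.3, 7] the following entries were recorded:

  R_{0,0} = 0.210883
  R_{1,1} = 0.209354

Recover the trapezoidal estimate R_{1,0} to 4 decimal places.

0.2097

From R_{1,1} = (4·R_{1,0} − R_{0,0})/3, solve for R_{1,0}:
4·R_{1,0} = 3·0.209354 + 0.210883 = 0.838945
R_{1,0} = 0.209736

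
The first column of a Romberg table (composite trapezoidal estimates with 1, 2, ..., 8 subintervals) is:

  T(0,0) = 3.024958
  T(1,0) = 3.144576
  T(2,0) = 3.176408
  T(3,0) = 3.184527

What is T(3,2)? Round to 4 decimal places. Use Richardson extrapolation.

Richardson extrapolation on the trapezoidal column (denominator 4−1=3):
T(2,1) = 3.176408 + (3.176408 − 3.144576)/3 = 3.187019
T(3,1) = 3.184527 + (3.184527 − 3.176408)/3 = 3.187233
T(3,2) = (16·3.187233 − 3.187019) / 15 = 3.187247

3.1872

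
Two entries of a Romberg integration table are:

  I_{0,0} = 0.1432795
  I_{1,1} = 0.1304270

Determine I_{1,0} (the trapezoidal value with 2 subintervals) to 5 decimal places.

0.13364

From I_{1,1} = (4·I_{1,0} − I_{0,0})/3, solve for I_{1,0}:
4·I_{1,0} = 3·0.1304270 + 0.1432795 = 0.5345605
I_{1,0} = 0.1336401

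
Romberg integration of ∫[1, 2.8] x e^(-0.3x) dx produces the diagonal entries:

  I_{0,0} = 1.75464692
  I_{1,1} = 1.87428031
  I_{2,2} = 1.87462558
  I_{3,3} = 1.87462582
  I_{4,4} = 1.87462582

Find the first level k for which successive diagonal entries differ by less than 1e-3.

k = 2

|I_{1,1} − I_{0,0}| = 0.11963339 ≥ 1e-3
|I_{2,2} − I_{1,1}| = 0.00034527 < 1e-3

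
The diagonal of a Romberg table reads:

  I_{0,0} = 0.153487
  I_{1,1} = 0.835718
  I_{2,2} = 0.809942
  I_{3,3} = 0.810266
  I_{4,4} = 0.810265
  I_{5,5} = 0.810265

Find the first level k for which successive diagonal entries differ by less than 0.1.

|I_{1,1} − I_{0,0}| = 0.682231 ≥ 0.1
|I_{2,2} − I_{1,1}| = 0.025776 < 0.1

k = 2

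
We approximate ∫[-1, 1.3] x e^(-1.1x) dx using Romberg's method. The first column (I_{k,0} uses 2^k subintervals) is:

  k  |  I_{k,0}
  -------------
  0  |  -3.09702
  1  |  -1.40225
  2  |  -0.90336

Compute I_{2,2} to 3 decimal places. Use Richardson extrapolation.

-0.730

Richardson extrapolation on the trapezoidal column (denominator 4−1=3):
I_{1,1} = (4·(-1.40225) − (-3.09702)) / 3 = -0.83733
I_{2,1} = -0.90336 + (-0.90336 − (-1.40225))/3 = -0.73706
I_{2,2} = -0.73706 + (-0.73706 − (-0.83733))/15 = -0.73038
(Column j=1 coincides with Simpson's rule on the same nodes.)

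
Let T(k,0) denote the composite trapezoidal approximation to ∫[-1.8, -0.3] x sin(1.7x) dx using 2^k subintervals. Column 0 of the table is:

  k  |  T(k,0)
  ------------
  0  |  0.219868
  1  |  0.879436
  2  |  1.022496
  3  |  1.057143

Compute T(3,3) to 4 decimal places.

T(1,1) = 0.879436 + (0.879436 − 0.219868)/3 = 1.099292
T(2,1) = (4·1.022496 − 0.879436) / 3 = 1.070183
T(3,1) = (4·1.057143 − 1.022496) / 3 = 1.068692
T(2,2) = 1.070183 + (1.070183 − 1.099292)/15 = 1.068242
T(3,2) = 1.068692 + (1.068692 − 1.070183)/15 = 1.068593
T(3,3) = (64·1.068593 − 1.068242) / 63 = 1.068599

1.0686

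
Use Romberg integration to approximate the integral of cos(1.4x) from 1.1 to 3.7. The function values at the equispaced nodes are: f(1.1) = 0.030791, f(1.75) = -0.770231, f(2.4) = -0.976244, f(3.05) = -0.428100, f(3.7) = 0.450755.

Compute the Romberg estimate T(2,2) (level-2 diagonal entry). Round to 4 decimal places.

T(0,0) (trapezoid, 1 panel, h=2.6000): 0.626010
T(1,0) (trapezoid, 2 panels, h=1.3000): -0.956112
T(2,0) (trapezoid, 4 panels, h=0.6500): -1.256971
T(1,1) = -0.956112 + (-0.956112 − 0.626010)/3 = -1.483486
T(2,1) = -1.256971 + (-1.256971 − (-0.956112))/3 = -1.357257
T(2,2) = -1.357257 + (-1.357257 − (-1.483486))/15 = -1.348842

-1.3488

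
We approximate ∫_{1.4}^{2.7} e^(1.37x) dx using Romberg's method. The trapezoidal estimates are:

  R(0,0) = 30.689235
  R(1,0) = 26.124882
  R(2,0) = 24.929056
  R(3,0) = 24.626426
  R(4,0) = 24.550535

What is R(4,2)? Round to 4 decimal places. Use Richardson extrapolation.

24.5252

Richardson extrapolation on the trapezoidal column (denominator 4−1=3):
R(3,1) = 24.626426 + (24.626426 − 24.929056)/3 = 24.525549
R(4,1) = (4·24.550535 − 24.626426) / 3 = 24.525238
R(4,2) = (16·24.525238 − 24.525549) / 15 = 24.525217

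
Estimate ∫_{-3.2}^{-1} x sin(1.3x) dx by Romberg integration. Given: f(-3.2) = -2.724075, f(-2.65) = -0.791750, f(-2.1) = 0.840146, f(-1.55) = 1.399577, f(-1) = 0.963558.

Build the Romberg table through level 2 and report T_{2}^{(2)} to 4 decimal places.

0.4207

T_{0}^{(0)} (trapezoid, 1 panel, h=2.2000): -1.936569
T_{1}^{(0)} (trapezoid, 2 panels, h=1.1000): -0.044124
T_{2}^{(0)} (trapezoid, 4 panels, h=0.5500): 0.312243
T_{1}^{(1)} = -0.044124 + (-0.044124 − (-1.936569))/3 = 0.586691
T_{2}^{(1)} = 0.312243 + (0.312243 − (-0.044124))/3 = 0.431032
T_{2}^{(2)} = 0.431032 + (0.431032 − 0.586691)/15 = 0.420655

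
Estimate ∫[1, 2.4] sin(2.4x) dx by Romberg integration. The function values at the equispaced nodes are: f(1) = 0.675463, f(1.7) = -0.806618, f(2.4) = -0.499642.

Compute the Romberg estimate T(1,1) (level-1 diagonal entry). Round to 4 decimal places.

-0.7118

T(0,0) (trapezoid, 1 panel, h=1.4000): 0.123075
T(1,0) (trapezoid, 2 panels, h=0.7000): -0.503095
T(1,1) = -0.503095 + (-0.503095 − 0.123075)/3 = -0.711818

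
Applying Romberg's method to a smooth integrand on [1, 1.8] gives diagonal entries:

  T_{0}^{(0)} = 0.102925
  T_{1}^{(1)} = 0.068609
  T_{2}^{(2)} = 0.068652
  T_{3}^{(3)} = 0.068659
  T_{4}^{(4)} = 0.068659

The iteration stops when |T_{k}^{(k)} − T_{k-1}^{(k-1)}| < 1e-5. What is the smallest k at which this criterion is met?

|T_{1}^{(1)} − T_{0}^{(0)}| = 0.034316 ≥ 1e-5
|T_{2}^{(2)} − T_{1}^{(1)}| = 0.000043 ≥ 1e-5
|T_{3}^{(3)} − T_{2}^{(2)}| = 0.000007 < 1e-5

k = 3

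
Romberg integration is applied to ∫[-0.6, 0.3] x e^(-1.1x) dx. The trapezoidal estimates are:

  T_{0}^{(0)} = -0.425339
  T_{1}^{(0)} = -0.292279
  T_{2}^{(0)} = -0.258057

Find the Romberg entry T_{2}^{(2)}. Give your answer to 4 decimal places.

Richardson extrapolation on the trapezoidal column (denominator 4−1=3):
T_{1}^{(1)} = (4·(-0.292279) − (-0.425339)) / 3 = -0.247926
T_{2}^{(1)} = -0.258057 + (-0.258057 − (-0.292279))/3 = -0.246650
T_{2}^{(2)} = (16·(-0.246650) − (-0.247926)) / 15 = -0.246565
(Column j=1 coincides with Simpson's rule on the same nodes.)

-0.2466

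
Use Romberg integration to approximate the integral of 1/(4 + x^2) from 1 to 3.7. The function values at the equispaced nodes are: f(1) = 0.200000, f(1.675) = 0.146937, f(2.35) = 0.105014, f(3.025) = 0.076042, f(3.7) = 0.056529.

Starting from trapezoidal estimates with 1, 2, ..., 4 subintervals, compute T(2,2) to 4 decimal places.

T(0,0) (trapezoid, 1 panel, h=2.7000): 0.346314
T(1,0) (trapezoid, 2 panels, h=1.3500): 0.314926
T(2,0) (trapezoid, 4 panels, h=0.6750): 0.307974
T(1,1) = 0.314926 + (0.314926 − 0.346314)/3 = 0.304463
T(2,1) = 0.307974 + (0.307974 − 0.314926)/3 = 0.305657
T(2,2) = 0.305657 + (0.305657 − 0.304463)/15 = 0.305737

0.3057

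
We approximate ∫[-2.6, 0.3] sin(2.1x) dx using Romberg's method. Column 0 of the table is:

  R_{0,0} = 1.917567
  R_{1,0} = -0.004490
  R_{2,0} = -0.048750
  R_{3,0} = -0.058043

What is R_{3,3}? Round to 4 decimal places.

-0.0616

Richardson extrapolation on the trapezoidal column (denominator 4−1=3):
R_{1,1} = -0.004490 + (-0.004490 − 1.917567)/3 = -0.645176
R_{2,1} = -0.048750 + (-0.048750 − (-0.004490))/3 = -0.063503
R_{3,1} = -0.058043 + (-0.058043 − (-0.048750))/3 = -0.061141
R_{2,2} = (16·(-0.063503) − (-0.645176)) / 15 = -0.024725
R_{3,2} = -0.061141 + (-0.061141 − (-0.063503))/15 = -0.060984
R_{3,3} = -0.060984 + (-0.060984 − (-0.024725))/63 = -0.061560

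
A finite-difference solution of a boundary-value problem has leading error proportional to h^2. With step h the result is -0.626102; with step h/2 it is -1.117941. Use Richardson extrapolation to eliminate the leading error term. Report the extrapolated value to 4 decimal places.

-1.2819

The leading error scales as h^2; refining by a factor of 2 reduces it by 2^2 = 4.
Extrapolated value = (4·A(h/2) − A(h)) / (4 − 1)
= (4·(-1.117941) − (-0.626102)) / 3
= -3.845662 / 3 = -1.281887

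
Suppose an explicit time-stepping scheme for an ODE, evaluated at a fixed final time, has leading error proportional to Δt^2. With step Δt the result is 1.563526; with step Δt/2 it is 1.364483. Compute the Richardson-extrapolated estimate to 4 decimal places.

The leading error scales as Δt^2; refining by a factor of 2 reduces it by 2^2 = 4.
Extrapolated value = (4·A(Δt/2) − A(Δt)) / (4 − 1)
= (4·1.364483 − 1.563526) / 3
= 3.894406 / 3 = 1.298135

1.2981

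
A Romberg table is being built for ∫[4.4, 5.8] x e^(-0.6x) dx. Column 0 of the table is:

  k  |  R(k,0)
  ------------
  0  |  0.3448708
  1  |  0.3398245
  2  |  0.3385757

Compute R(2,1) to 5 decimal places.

0.33816

R(2,1) = (4·0.3385757 − 0.3398245) / 3 = 0.3381594
(Column j=1 coincides with Simpson's rule on the same nodes.)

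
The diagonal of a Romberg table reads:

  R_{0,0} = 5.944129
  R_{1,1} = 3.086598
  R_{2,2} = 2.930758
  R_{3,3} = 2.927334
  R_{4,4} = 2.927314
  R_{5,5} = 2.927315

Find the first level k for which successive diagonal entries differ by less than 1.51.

|R_{1,1} − R_{0,0}| = 2.857531 ≥ 1.51
|R_{2,2} − R_{1,1}| = 0.155840 < 1.51

k = 2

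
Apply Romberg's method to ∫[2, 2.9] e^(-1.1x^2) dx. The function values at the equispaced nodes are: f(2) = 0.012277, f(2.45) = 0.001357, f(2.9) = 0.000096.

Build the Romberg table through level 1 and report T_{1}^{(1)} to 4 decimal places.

T_{0}^{(0)} (trapezoid, 1 panel, h=0.9000): 0.005568
T_{1}^{(0)} (trapezoid, 2 panels, h=0.4500): 0.003395
T_{1}^{(1)} = 0.003395 + (0.003395 − 0.005568)/3 = 0.002671

0.0027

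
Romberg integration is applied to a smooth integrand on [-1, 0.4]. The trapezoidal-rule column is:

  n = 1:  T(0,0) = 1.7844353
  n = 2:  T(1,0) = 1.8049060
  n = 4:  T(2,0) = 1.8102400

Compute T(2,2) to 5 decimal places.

1.81204

T(1,1) = (4·1.8049060 − 1.7844353) / 3 = 1.8117296
T(2,1) = (4·1.8102400 − 1.8049060) / 3 = 1.8120180
T(2,2) = (16·1.8120180 − 1.8117296) / 15 = 1.8120372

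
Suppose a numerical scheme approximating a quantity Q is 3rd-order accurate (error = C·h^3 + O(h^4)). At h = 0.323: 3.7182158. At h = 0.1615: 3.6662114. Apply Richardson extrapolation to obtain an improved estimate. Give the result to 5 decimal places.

3.65878

The leading error scales as h^3; refining by a factor of 2 reduces it by 2^3 = 8.
Extrapolated value = (8·A(h/2) − A(h)) / (8 − 1)
= (8·3.6662114 − 3.7182158) / 7
= 25.6114754 / 7 = 3.6587822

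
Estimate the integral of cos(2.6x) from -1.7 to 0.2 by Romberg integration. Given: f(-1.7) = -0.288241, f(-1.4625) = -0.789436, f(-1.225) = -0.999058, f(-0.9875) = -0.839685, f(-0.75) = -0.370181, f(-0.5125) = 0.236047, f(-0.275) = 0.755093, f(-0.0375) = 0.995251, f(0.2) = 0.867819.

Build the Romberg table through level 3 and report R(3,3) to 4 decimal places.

-0.1772

R(0,0) (trapezoid, 1 panel, h=1.9000): 0.550599
R(1,0) (trapezoid, 2 panels, h=0.9500): -0.076372
R(2,0) (trapezoid, 4 panels, h=0.4750): -0.154070
R(3,0) (trapezoid, 8 panels, h=0.2375): -0.171518
R(1,1) = -0.076372 + (-0.076372 − 0.550599)/3 = -0.285362
R(2,1) = -0.154070 + (-0.154070 − (-0.076372))/3 = -0.179969
R(3,1) = -0.171518 + (-0.171518 − (-0.154070))/3 = -0.177334
R(2,2) = -0.179969 + (-0.179969 − (-0.285362))/15 = -0.172943
R(3,2) = -0.177334 + (-0.177334 − (-0.179969))/15 = -0.177158
R(3,3) = -0.177158 + (-0.177158 − (-0.172943))/63 = -0.177225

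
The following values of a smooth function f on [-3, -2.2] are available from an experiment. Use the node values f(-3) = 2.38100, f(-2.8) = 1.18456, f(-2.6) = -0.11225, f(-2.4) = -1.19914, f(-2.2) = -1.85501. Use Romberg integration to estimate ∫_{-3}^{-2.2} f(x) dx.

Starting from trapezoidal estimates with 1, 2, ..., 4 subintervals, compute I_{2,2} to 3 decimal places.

I_{0,0} (trapezoid, 1 panel, h=0.8000): 0.21040
I_{1,0} (trapezoid, 2 panels, h=0.4000): 0.06030
I_{2,0} (trapezoid, 4 panels, h=0.2000): 0.02723
I_{1,1} = 0.06030 + (0.06030 − 0.21040)/3 = 0.01027
I_{2,1} = 0.02723 + (0.02723 − 0.06030)/3 = 0.01621
I_{2,2} = 0.01621 + (0.01621 − 0.01027)/15 = 0.01661

0.017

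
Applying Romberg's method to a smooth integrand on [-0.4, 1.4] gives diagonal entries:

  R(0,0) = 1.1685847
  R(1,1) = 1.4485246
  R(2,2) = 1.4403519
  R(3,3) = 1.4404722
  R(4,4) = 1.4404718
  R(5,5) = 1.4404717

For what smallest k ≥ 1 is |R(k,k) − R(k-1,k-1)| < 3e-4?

k = 3

|R(1,1) − R(0,0)| = 0.2799399 ≥ 3e-4
|R(2,2) − R(1,1)| = 0.0081727 ≥ 3e-4
|R(3,3) − R(2,2)| = 0.0001203 < 3e-4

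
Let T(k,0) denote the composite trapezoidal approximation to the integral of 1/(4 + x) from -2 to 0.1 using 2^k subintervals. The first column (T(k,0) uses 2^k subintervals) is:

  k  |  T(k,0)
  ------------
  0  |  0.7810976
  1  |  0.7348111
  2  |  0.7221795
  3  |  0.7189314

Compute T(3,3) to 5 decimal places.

Richardson extrapolation on the trapezoidal column (denominator 4−1=3):
T(1,1) = (4·0.7348111 − 0.7810976) / 3 = 0.7193823
T(2,1) = (4·0.7221795 − 0.7348111) / 3 = 0.7179690
T(3,1) = 0.7189314 + (0.7189314 − 0.7221795)/3 = 0.7178487
T(2,2) = 0.7179690 + (0.7179690 − 0.7193823)/15 = 0.7178748
T(3,2) = (16·0.7178487 − 0.7179690) / 15 = 0.7178407
T(3,3) = 0.7178407 + (0.7178407 − 0.7178748)/63 = 0.7178402

0.71784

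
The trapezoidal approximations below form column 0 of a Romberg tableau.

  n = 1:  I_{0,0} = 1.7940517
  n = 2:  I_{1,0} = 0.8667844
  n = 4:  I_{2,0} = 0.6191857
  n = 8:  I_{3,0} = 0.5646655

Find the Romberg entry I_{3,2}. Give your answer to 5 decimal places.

0.54715

Richardson extrapolation on the trapezoidal column (denominator 4−1=3):
I_{2,1} = (4·0.6191857 − 0.8667844) / 3 = 0.5366528
I_{3,1} = 0.5646655 + (0.5646655 − 0.6191857)/3 = 0.5464921
I_{3,2} = 0.5464921 + (0.5464921 − 0.5366528)/15 = 0.5471481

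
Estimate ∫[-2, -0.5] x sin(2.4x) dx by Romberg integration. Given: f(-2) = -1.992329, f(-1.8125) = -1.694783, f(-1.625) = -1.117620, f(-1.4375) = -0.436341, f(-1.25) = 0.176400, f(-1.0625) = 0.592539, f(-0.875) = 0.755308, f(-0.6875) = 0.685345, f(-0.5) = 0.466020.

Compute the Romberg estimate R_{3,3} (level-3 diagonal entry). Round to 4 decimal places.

R_{0,0} (trapezoid, 1 panel, h=1.5000): -1.144732
R_{1,0} (trapezoid, 2 panels, h=0.7500): -0.440066
R_{2,0} (trapezoid, 4 panels, h=0.3750): -0.355900
R_{3,0} (trapezoid, 8 panels, h=0.1875): -0.337932
R_{1,1} = -0.440066 + (-0.440066 − (-1.144732))/3 = -0.205177
R_{2,1} = -0.355900 + (-0.355900 − (-0.440066))/3 = -0.327845
R_{3,1} = -0.337932 + (-0.337932 − (-0.355900))/3 = -0.331943
R_{2,2} = -0.327845 + (-0.327845 − (-0.205177))/15 = -0.336023
R_{3,2} = -0.331943 + (-0.331943 − (-0.327845))/15 = -0.332216
R_{3,3} = -0.332216 + (-0.332216 − (-0.336023))/63 = -0.332156

-0.3322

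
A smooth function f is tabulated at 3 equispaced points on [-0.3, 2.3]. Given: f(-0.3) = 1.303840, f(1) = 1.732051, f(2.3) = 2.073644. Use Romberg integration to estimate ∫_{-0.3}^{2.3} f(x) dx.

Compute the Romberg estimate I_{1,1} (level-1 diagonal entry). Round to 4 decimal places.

I_{0,0} (trapezoid, 1 panel, h=2.6000): 4.390729
I_{1,0} (trapezoid, 2 panels, h=1.3000): 4.447031
I_{1,1} = 4.447031 + (4.447031 − 4.390729)/3 = 4.465798

4.4658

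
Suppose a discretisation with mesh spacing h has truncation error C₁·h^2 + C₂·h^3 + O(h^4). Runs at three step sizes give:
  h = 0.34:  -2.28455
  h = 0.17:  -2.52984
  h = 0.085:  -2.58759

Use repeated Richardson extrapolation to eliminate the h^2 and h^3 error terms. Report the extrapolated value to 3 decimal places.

First eliminate the h^2 term (factor 2^2 = 4):
  B₁ = (4·(-2.52984) − (-2.28455))/3 = -2.61160
  B₂ = (4·(-2.58759) − (-2.52984))/3 = -2.60684
Then eliminate the h^3 term (factor 2^3 = 8):
  (8·(-2.60684) − (-2.61160))/7 = -2.60616

-2.606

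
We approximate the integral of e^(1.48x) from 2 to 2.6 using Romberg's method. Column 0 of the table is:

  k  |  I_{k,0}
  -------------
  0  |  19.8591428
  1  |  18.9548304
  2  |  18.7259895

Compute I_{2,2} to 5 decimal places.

Richardson extrapolation on the trapezoidal column (denominator 4−1=3):
I_{1,1} = 18.9548304 + (18.9548304 − 19.8591428)/3 = 18.6533929
I_{2,1} = (4·18.7259895 − 18.9548304) / 3 = 18.6497092
I_{2,2} = 18.6497092 + (18.6497092 − 18.6533929)/15 = 18.6494636

18.64946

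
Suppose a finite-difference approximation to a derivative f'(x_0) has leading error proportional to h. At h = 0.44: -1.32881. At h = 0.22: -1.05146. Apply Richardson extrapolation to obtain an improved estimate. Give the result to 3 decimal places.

The leading error scales as h; refining by a factor of 2 reduces it by 2^1 = 2.
Extrapolated value = (2·A(h/2) − A(h)) / (2 − 1)
= (2·(-1.05146) − (-1.32881)) / 1
= -0.77411 / 1 = -0.77411

-0.774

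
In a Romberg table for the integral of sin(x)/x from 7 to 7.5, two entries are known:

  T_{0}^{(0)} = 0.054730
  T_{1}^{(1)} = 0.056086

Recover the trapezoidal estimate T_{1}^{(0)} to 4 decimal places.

0.0557

From T_{1}^{(1)} = (4·T_{1}^{(0)} − T_{0}^{(0)})/3, solve for T_{1}^{(0)}:
4·T_{1}^{(0)} = 3·0.056086 + 0.054730 = 0.222988
T_{1}^{(0)} = 0.055747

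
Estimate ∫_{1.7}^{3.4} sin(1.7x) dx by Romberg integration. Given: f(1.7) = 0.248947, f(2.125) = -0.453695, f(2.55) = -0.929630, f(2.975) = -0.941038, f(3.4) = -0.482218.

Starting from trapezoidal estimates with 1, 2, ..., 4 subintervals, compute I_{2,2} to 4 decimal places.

-1.0846

I_{0,0} (trapezoid, 1 panel, h=1.7000): -0.198280
I_{1,0} (trapezoid, 2 panels, h=0.8500): -0.889326
I_{2,0} (trapezoid, 4 panels, h=0.4250): -1.037424
I_{1,1} = -0.889326 + (-0.889326 − (-0.198280))/3 = -1.119675
I_{2,1} = -1.037424 + (-1.037424 − (-0.889326))/3 = -1.086790
I_{2,2} = -1.086790 + (-1.086790 − (-1.119675))/15 = -1.084598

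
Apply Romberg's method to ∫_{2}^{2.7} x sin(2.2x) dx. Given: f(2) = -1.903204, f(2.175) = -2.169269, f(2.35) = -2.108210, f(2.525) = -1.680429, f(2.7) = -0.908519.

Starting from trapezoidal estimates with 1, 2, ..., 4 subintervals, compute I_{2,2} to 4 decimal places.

I_{0,0} (trapezoid, 1 panel, h=0.7000): -0.984103
I_{1,0} (trapezoid, 2 panels, h=0.3500): -1.229925
I_{2,0} (trapezoid, 4 panels, h=0.1750): -1.288660
I_{1,1} = -1.229925 + (-1.229925 − (-0.984103))/3 = -1.311866
I_{2,1} = -1.288660 + (-1.288660 − (-1.229925))/3 = -1.308238
I_{2,2} = -1.308238 + (-1.308238 − (-1.311866))/15 = -1.307996

-1.3080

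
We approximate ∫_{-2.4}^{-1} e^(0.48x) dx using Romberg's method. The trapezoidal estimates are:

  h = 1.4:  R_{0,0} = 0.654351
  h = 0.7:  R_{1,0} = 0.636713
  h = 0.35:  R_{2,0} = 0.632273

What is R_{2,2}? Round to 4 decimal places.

Richardson extrapolation on the trapezoidal column (denominator 4−1=3):
R_{1,1} = (4·0.636713 − 0.654351) / 3 = 0.630834
R_{2,1} = (4·0.632273 − 0.636713) / 3 = 0.630793
R_{2,2} = (16·0.630793 − 0.630834) / 15 = 0.630790

0.6308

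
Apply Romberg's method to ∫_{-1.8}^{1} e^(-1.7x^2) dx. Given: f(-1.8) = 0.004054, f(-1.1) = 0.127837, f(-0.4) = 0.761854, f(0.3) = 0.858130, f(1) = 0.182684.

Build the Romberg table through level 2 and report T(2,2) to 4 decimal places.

1.3067

T(0,0) (trapezoid, 1 panel, h=2.8000): 0.261433
T(1,0) (trapezoid, 2 panels, h=1.4000): 1.197312
T(2,0) (trapezoid, 4 panels, h=0.7000): 1.288833
T(1,1) = 1.197312 + (1.197312 − 0.261433)/3 = 1.509272
T(2,1) = 1.288833 + (1.288833 − 1.197312)/3 = 1.319340
T(2,2) = 1.319340 + (1.319340 − 1.509272)/15 = 1.306678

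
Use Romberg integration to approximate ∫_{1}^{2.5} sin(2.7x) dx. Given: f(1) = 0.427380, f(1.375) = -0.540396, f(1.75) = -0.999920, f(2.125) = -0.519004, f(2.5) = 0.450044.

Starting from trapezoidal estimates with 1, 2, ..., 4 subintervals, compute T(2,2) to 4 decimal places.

-0.6626

T(0,0) (trapezoid, 1 panel, h=1.5000): 0.658068
T(1,0) (trapezoid, 2 panels, h=0.7500): -0.420906
T(2,0) (trapezoid, 4 panels, h=0.3750): -0.607728
T(1,1) = -0.420906 + (-0.420906 − 0.658068)/3 = -0.780564
T(2,1) = -0.607728 + (-0.607728 − (-0.420906))/3 = -0.670002
T(2,2) = -0.670002 + (-0.670002 − (-0.780564))/15 = -0.662631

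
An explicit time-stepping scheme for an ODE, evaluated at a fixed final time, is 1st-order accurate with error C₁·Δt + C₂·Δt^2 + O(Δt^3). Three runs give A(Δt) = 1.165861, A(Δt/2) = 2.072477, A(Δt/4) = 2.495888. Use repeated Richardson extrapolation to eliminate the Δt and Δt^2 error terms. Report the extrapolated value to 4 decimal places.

First eliminate the Δt term (factor 2^1 = 2):
  B₁ = (2·2.072477 − 1.165861)/1 = 2.979093
  B₂ = (2·2.495888 − 2.072477)/1 = 2.919299
Then eliminate the Δt^2 term (factor 2^2 = 4):
  (4·2.919299 − 2.979093)/3 = 2.899368

2.8994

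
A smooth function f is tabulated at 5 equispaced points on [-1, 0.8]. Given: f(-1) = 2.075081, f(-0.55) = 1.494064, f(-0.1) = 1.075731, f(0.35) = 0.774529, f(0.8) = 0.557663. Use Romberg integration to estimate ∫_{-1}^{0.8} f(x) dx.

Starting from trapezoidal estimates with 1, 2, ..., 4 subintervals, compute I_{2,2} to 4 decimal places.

I_{0,0} (trapezoid, 1 panel, h=1.8000): 2.369470
I_{1,0} (trapezoid, 2 panels, h=0.9000): 2.152893
I_{2,0} (trapezoid, 4 panels, h=0.4500): 2.097313
I_{1,1} = 2.152893 + (2.152893 − 2.369470)/3 = 2.080701
I_{2,1} = 2.097313 + (2.097313 − 2.152893)/3 = 2.078786
I_{2,2} = 2.078786 + (2.078786 − 2.080701)/15 = 2.078658

2.0787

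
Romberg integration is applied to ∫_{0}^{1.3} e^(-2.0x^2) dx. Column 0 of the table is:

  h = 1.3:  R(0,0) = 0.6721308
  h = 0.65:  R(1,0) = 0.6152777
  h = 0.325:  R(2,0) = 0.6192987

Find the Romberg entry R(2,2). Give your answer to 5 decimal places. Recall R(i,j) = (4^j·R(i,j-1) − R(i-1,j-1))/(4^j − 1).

0.62226

R(1,1) = (4·0.6152777 − 0.6721308) / 3 = 0.5963267
R(2,1) = 0.6192987 + (0.6192987 − 0.6152777)/3 = 0.6206390
R(2,2) = 0.6206390 + (0.6206390 − 0.5963267)/15 = 0.6222598
(Column j=1 coincides with Simpson's rule on the same nodes.)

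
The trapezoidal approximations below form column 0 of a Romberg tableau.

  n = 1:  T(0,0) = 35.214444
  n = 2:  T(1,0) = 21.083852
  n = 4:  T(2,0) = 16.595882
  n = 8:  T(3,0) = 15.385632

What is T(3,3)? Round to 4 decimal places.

Richardson extrapolation on the trapezoidal column (denominator 4−1=3):
T(1,1) = 21.083852 + (21.083852 − 35.214444)/3 = 16.373655
T(2,1) = 16.595882 + (16.595882 − 21.083852)/3 = 15.099892
T(3,1) = 15.385632 + (15.385632 − 16.595882)/3 = 14.982215
T(2,2) = (16·15.099892 − 16.373655) / 15 = 15.014974
T(3,2) = (16·14.982215 − 15.099892) / 15 = 14.974370
T(3,3) = (64·14.974370 − 15.014974) / 63 = 14.973725

14.9737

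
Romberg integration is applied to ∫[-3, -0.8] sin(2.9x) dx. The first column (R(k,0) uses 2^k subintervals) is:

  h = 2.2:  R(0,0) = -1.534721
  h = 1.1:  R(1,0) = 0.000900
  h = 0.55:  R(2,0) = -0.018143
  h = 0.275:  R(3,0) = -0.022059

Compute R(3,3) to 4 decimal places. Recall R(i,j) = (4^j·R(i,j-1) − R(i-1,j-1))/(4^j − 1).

-0.0227

R(1,1) = (4·0.000900 − (-1.534721)) / 3 = 0.512774
R(2,1) = -0.018143 + (-0.018143 − 0.000900)/3 = -0.024491
R(3,1) = (4·(-0.022059) − (-0.018143)) / 3 = -0.023364
R(2,2) = -0.024491 + (-0.024491 − 0.512774)/15 = -0.060309
R(3,2) = -0.023364 + (-0.023364 − (-0.024491))/15 = -0.023289
R(3,3) = (64·(-0.023289) − (-0.060309)) / 63 = -0.022701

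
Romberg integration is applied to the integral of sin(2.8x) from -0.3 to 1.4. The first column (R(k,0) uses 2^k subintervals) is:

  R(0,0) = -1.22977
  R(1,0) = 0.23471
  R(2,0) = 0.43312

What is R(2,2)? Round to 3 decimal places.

Richardson extrapolation on the trapezoidal column (denominator 4−1=3):
R(1,1) = (4·0.23471 − (-1.22977)) / 3 = 0.72287
R(2,1) = 0.43312 + (0.43312 − 0.23471)/3 = 0.49926
R(2,2) = (16·0.49926 − 0.72287) / 15 = 0.48435
(Column j=1 coincides with Simpson's rule on the same nodes.)

0.484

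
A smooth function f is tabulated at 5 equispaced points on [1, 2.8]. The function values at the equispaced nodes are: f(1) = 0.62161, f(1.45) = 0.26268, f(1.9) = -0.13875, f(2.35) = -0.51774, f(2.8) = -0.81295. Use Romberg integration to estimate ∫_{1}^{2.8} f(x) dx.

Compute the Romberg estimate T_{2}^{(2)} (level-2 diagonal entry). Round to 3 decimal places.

-0.223

T_{0}^{(0)} (trapezoid, 1 panel, h=1.8000): -0.17221
T_{1}^{(0)} (trapezoid, 2 panels, h=0.9000): -0.21098
T_{2}^{(0)} (trapezoid, 4 panels, h=0.4500): -0.22027
T_{1}^{(1)} = -0.21098 + (-0.21098 − (-0.17221))/3 = -0.22390
T_{2}^{(1)} = -0.22027 + (-0.22027 − (-0.21098))/3 = -0.22337
T_{2}^{(2)} = -0.22337 + (-0.22337 − (-0.22390))/15 = -0.22333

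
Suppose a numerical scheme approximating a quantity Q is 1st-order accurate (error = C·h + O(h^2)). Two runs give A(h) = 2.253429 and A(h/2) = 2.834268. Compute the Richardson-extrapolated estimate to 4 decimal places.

Extrapolated value = (2·A(h/2) − A(h)) / (2 − 1)
= (2·2.834268 − 2.253429) / 1
= 3.415107 / 1 = 3.415107

3.4151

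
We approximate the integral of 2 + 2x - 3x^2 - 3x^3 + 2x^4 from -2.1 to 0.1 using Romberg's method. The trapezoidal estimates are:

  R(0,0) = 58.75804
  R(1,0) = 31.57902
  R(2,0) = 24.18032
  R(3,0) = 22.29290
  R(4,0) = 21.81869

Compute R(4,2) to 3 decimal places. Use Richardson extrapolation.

21.660

R(3,1) = (4·22.29290 − 24.18032) / 3 = 21.66376
R(4,1) = 21.81869 + (21.81869 − 22.29290)/3 = 21.66062
R(4,2) = 21.66062 + (21.66062 − 21.66376)/15 = 21.66041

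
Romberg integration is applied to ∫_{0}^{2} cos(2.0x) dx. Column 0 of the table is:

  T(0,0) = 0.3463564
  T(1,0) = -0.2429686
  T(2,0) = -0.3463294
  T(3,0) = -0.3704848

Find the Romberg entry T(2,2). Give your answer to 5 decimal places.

-0.37687

T(1,1) = (4·(-0.2429686) − 0.3463564) / 3 = -0.4394103
T(2,1) = -0.3463294 + (-0.3463294 − (-0.2429686))/3 = -0.3807830
T(2,2) = (16·(-0.3807830) − (-0.4394103)) / 15 = -0.3768745
(Column j=1 coincides with Simpson's rule on the same nodes.)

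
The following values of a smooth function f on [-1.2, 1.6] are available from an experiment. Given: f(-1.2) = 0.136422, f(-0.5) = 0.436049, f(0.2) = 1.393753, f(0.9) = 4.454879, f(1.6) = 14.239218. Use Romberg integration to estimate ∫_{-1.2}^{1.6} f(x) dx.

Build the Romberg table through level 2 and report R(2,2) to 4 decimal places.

R(0,0) (trapezoid, 1 panel, h=2.8000): 20.125896
R(1,0) (trapezoid, 2 panels, h=1.4000): 12.014202
R(2,0) (trapezoid, 4 panels, h=0.7000): 9.430751
R(1,1) = 12.014202 + (12.014202 − 20.125896)/3 = 9.310304
R(2,1) = 9.430751 + (9.430751 − 12.014202)/3 = 8.569601
R(2,2) = 8.569601 + (8.569601 − 9.310304)/15 = 8.520221

8.5202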